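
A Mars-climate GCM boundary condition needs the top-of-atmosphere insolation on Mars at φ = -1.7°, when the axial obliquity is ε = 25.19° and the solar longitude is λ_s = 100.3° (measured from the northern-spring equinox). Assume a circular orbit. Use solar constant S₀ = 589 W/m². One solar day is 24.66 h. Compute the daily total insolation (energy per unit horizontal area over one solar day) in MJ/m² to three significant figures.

14.8 MJ/m²

Solar declination: sin δ = sin ε · sin λ_s = sin 25.19° × sin 100.3° = 0.41876, so δ = +24.756°.
cos H₀ = −tan(-1.7°) tan(+24.756°) = 0.0137, H₀ = 1.5571 rad.
Bracket: H₀ sin φ sin δ + cos φ cos δ sin H₀ = 1.5571×-0.02967×0.41876 + 0.99956×0.90810×0.99991 = -0.019346 + 0.907619 = 0.888273.
Q̄ = (S₀/π) × [bracket] = (589/π) × 0.888273 = 166.54 W/m².
Daily total = Q̄ × 24.66 h × 3600 s/h = 166.54 × 24.66 × 3600 / 10⁶ = 14.78 MJ/m².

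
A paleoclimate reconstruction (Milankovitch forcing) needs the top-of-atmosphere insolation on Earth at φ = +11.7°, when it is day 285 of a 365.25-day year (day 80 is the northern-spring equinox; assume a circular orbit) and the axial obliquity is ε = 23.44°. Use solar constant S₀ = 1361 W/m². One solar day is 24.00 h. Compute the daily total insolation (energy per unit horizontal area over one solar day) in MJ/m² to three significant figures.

34.5 MJ/m²

Solar longitude: λ_s = 360° × (285 − 80)/365.25 = 202.053°.
sin δ = sin 23.44° × sin 202.053° = -0.14936, so δ = -8.590°.
cos H₀ = −tan(+11.7°) tan(-8.590°) = 0.0313, H₀ = 1.5395 rad.
Bracket: H₀ sin φ sin δ + cos φ cos δ sin H₀ = 1.5395×0.20279×-0.14936 + 0.97922×0.98878×0.99951 = -0.046629 + 0.967759 = 0.921130.
Q̄ = (S₀/π) × [bracket] = (1361/π) × 0.921130 = 399.05 W/m².
Daily total = Q̄ × 24.00 h × 3600 s/h = 399.05 × 24.00 × 3600 / 10⁶ = 34.48 MJ/m².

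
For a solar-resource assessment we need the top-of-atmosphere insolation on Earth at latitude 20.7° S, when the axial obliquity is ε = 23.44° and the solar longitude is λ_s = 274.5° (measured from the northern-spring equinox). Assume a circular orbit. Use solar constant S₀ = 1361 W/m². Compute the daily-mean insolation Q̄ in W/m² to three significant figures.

Q̄ ≈ 472 W/m²

Solar declination: sin δ = sin ε · sin λ_s = sin 23.44° × sin 274.5° = -0.39656, so δ = -23.363°.
cos H₀ = −tan(-20.7°) tan(-23.363°) = -0.1632, H₀ = 1.7348 rad.
Bracket: H₀ sin φ sin δ + cos φ cos δ sin H₀ = 1.7348×-0.35347×-0.39656 + 0.93544×0.91801×0.98659 = 0.243170 + 0.847228 = 1.090398.
Q̄ = (S₀/π) × [bracket] = (1361/π) × 1.090398 = 472.4 W/m².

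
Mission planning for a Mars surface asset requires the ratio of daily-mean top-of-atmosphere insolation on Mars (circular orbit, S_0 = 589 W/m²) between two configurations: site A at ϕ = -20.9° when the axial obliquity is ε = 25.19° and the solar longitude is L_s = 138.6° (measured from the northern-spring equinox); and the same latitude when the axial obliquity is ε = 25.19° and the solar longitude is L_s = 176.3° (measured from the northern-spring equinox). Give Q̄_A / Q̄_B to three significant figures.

— Configuration A (ϕ=-20.9°):
Solar declination: sin δ = sin ε · sin L_s = sin 25.19° × sin 138.6° = 0.28147, so δ = +16.348°.
cos h₀ = −tan(-20.9°) tan(+16.348°) = 0.1120, h₀ = 1.4585 rad.
Bracket: h₀ sin ϕ sin δ + cos ϕ cos δ sin h₀ = 1.4585×-0.35674×0.28147 + 0.93420×0.95957×0.99371 = -0.146450 + 0.890792 = 0.744342.
Q̄ = (S_0/π) × [bracket] = (589/π) × 0.744342 = 139.55 W/m².
— Configuration B (ϕ=-20.9°):
Solar declination: sin δ = sin ε · sin L_s = sin 25.19° × sin 176.3° = 0.02747, so δ = +1.574°.
cos h₀ = −tan(-20.9°) tan(+1.574°) = 0.0105, h₀ = 1.5603 rad.
Bracket: h₀ sin ϕ sin δ + cos ϕ cos δ sin h₀ = 1.5603×-0.35674×0.02747 + 0.93420×0.99962×0.99994 = -0.015290 + 0.933789 = 0.918499.
Q̄ = (S_0/π) × [bracket] = (589/π) × 0.918499 = 172.20 W/m².
Ratio Q̄_A / Q̄_B = 139.55 / 172.20 = 0.8104.

Q̄_A / Q̄_B ≈ 0.810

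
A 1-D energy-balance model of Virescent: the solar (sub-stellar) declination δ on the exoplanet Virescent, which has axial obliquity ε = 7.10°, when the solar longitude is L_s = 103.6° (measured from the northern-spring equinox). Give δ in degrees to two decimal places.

sin δ = sin ε · sin L_s = sin 7.10° × sin 103.6° = 0.120136.
δ = arcsin(0.120136) = +6.90°.

δ = +6.90°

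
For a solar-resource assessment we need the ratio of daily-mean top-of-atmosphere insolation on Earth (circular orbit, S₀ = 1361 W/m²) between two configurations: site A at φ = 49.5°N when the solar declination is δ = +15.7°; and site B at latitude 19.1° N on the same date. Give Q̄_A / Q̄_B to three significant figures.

Q̄_A / Q̄_B ≈ 0.933

— Configuration A (φ=+49.5°):
cos H₀ = −tan(+49.5°) tan(+15.700°) = -0.3291, H₀ = 1.9062 rad.
Bracket: H₀ sin φ sin δ + cos φ cos δ sin H₀ = 1.9062×0.76041×0.27060 + 0.64945×0.96269×0.94429 = 0.392233 + 0.590388 = 0.982621.
Q̄ = (S₀/π) × [bracket] = (1361/π) × 0.982621 = 425.69 W/m².
— Configuration B (φ=+19.1°):
cos H₀ = −tan(+19.1°) tan(+15.700°) = -0.0973, H₀ = 1.6683 rad.
Bracket: H₀ sin φ sin δ + cos φ cos δ sin H₀ = 1.6683×0.32722×0.27060 + 0.94495×0.96269×0.99525 = 0.147721 + 0.905373 = 1.053094.
Q̄ = (S₀/π) × [bracket] = (1361/π) × 1.053094 = 456.22 W/m².
Ratio Q̄_A / Q̄_B = 425.69 / 456.22 = 0.9331.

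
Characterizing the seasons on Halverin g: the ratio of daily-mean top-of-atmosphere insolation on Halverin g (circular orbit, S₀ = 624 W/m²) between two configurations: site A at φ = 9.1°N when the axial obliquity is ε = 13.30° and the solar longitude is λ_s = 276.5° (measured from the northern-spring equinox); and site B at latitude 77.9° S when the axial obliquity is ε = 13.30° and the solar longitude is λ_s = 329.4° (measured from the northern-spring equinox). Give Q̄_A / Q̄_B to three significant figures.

— Configuration A (φ=+9.1°):
Solar declination: sin δ = sin ε · sin λ_s = sin 13.30° × sin 276.5° = -0.22857, so δ = -13.213°.
cos H₀ = −tan(+9.1°) tan(-13.213°) = 0.0376, H₀ = 1.5332 rad.
Bracket: H₀ sin φ sin δ + cos φ cos δ sin H₀ = 1.5332×0.15816×-0.22857 + 0.98741×0.97353×0.99929 = -0.055426 + 0.960591 = 0.905165.
Q̄ = (S₀/π) × [bracket] = (624/π) × 0.905165 = 179.79 W/m².
— Configuration B (φ=-77.9°):
Solar declination: sin δ = sin ε · sin λ_s = sin 13.30° × sin 329.4° = -0.11710, so δ = -6.725°.
cos H₀ = −tan(-77.9°) tan(-6.725°) = -0.5500, H₀ = 2.1532 rad.
Bracket: H₀ sin φ sin δ + cos φ cos δ sin H₀ = 2.1532×-0.97778×-0.11710 + 0.20962×0.99312×0.83515 = 0.246537 + 0.173860 = 0.420397.
Q̄ = (S₀/π) × [bracket] = (624/π) × 0.420397 = 83.502 W/m².
Ratio Q̄_A / Q̄_B = 179.79 / 83.502 = 2.153.

Q̄_A / Q̄_B ≈ 2.15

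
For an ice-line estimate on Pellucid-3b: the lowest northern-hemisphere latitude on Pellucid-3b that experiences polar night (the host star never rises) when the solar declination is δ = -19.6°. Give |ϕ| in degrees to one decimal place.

Polar night requires cos h₀ = −tan ϕ tan δ ≥ 1, i.e. tan ϕ tan δ ≤ −1.
The boundary is |tan ϕ| · |tan δ| = 1, so |ϕ| = 90° − |δ| = 90° − 19.6° = 70.4° in the northern hemisphere.

|ϕ| = 70.4°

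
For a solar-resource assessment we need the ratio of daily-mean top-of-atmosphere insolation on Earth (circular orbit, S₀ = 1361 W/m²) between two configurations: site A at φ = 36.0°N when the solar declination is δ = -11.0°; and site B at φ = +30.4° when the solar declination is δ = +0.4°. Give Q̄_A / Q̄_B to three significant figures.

— Configuration A (φ=+36.0°):
cos H₀ = −tan(+36.0°) tan(-11.000°) = 0.1412, H₀ = 1.4291 rad.
Bracket: H₀ sin φ sin δ + cos φ cos δ sin H₀ = 1.4291×0.58779×-0.19081 + 0.80902×0.98163×0.98998 = -0.160282 + 0.786201 = 0.625919.
Q̄ = (S₀/π) × [bracket] = (1361/π) × 0.625919 = 271.16 W/m².
— Configuration B (φ=+30.4°):
cos H₀ = −tan(+30.4°) tan(+0.400°) = -0.0041, H₀ = 1.5749 rad.
Bracket: H₀ sin φ sin δ + cos φ cos δ sin H₀ = 1.5749×0.50603×0.00698 + 0.86251×0.99998×0.99999 = 0.005563 + 0.862484 = 0.868047.
Q̄ = (S₀/π) × [bracket] = (1361/π) × 0.868047 = 376.06 W/m².
Ratio Q̄_A / Q̄_B = 271.16 / 376.06 = 0.7211.

Q̄_A / Q̄_B ≈ 0.721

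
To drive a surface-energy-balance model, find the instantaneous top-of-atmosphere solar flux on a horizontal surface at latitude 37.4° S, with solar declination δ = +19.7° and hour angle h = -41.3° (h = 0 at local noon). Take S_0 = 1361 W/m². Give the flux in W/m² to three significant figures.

486 W/m²

cos θ_z = sin ϕ sin δ + cos ϕ cos δ cos h = -0.204744 + 0.561884 = 0.357140.
Flux = S_0 · cos θ_z = 1361 × 0.357140 = 486.1 W/m².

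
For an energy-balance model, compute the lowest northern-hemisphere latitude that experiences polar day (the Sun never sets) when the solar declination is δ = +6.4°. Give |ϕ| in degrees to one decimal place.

|ϕ| = 83.6°

Polar day requires cos h₀ = −tan ϕ tan δ ≤ −1, i.e. tan ϕ tan δ ≥ 1.
The boundary is |tan ϕ| · |tan δ| = 1, so |ϕ| = 90° − |δ| = 90° − 6.4° = 83.6° in the northern hemisphere.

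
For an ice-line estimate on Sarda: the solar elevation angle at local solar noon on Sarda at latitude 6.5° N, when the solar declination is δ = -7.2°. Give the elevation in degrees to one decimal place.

At local noon the hour angle is zero, so the zenith angle equals |φ − δ| = |+6.5° − (-7.200°)| = 13.700°.
Elevation = 90° − 13.700° = 76.3°.

76.3°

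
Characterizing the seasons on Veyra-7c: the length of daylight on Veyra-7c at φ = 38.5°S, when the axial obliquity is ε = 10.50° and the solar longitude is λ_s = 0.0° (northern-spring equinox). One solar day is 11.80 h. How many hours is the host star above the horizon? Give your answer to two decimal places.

5.90 h

Solar declination: sin δ = sin ε · sin λ_s = sin 10.50° × sin 0.0° = 0.00000, so δ = +0.000°.
cos H₀ = −tan φ · tan δ = −tan(-38.5°) × tan(+0.000°) = 0.0000, so H₀ = 1.5708 rad = 90.00°.
Daylight = 2H₀/(2π) × 11.80 h = (1.5708/π) × 11.80 = 5.90 h.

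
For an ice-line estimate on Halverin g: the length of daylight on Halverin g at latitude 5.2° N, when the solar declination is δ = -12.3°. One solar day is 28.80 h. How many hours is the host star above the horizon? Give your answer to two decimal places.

cos H₀ = −tan φ · tan δ = −tan(+5.2°) × tan(-12.300°) = 0.0198, so H₀ = 1.5510 rad = 88.86°.
Daylight = 2H₀/(2π) × 28.80 h = (1.5510/π) × 28.80 = 14.22 h.

14.22 h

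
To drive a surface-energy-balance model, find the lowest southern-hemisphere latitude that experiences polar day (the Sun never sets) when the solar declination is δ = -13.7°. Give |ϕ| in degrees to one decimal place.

|ϕ| = 76.3°

Polar day requires cos h₀ = −tan ϕ tan δ ≤ −1, i.e. tan ϕ tan δ ≥ 1.
The boundary is |tan ϕ| · |tan δ| = 1, so |ϕ| = 90° − |δ| = 90° − 13.7° = 76.3° in the southern hemisphere.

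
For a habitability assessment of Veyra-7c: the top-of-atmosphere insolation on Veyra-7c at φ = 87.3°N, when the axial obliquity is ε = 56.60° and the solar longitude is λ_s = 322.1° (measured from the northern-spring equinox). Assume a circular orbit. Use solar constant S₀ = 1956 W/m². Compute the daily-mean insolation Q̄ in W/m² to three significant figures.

Q̄ ≈ 0.00 W/m²

Solar declination: sin δ = sin ε · sin λ_s = sin 56.60° × sin 322.1° = -0.51283, so δ = -30.853°.
cos H₀ = −tan(+87.3°) tan(-30.853°) = 12.6672 ≥ 1 ⇒ polar night, H₀ = 0 and Q̄ = 0.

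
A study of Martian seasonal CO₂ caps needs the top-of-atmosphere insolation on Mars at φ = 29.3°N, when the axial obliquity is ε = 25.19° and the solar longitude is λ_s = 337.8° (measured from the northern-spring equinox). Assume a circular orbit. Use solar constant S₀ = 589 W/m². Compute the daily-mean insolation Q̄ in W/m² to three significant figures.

Solar declination: sin δ = sin ε · sin λ_s = sin 25.19° × sin 337.8° = -0.16082, so δ = -9.254°.
cos H₀ = −tan(+29.3°) tan(-9.254°) = 0.0914, H₀ = 1.4792 rad.
Bracket: H₀ sin φ sin δ + cos φ cos δ sin H₀ = 1.4792×0.48938×-0.16082 + 0.87207×0.98698×0.99581 = -0.116416 + 0.857109 = 0.740693.
Q̄ = (S₀/π) × [bracket] = (589/π) × 0.740693 = 138.9 W/m².

Q̄ ≈ 139 W/m²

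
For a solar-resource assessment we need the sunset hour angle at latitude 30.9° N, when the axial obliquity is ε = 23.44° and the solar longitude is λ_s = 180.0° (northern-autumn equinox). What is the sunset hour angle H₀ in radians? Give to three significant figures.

Solar declination: sin δ = sin ε · sin λ_s = sin 23.44° × sin 180.0° = 0.00000, so δ = +0.000°.
cos H₀ = −tan φ · tan δ = −tan(+30.9°) × tan(+0.000°) = -0.0000, so H₀ = 1.5708 rad = 90.00°.

H₀ = 1.57 rad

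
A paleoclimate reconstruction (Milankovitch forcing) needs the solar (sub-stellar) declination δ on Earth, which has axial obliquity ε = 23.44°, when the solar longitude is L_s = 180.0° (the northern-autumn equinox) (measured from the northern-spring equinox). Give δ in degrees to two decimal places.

δ = +0.00°

sin δ = sin ε · sin L_s = sin 23.44° × sin 180.0° = 0.000000.
δ = arcsin(0.000000) = +0.00°.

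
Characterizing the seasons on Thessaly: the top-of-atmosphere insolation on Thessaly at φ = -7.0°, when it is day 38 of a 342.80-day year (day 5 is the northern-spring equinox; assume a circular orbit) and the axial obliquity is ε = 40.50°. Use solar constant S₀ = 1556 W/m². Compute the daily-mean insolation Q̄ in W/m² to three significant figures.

Solar longitude: λ_s = 360° × (38 − 5)/342.80 = 34.656°.
sin δ = sin 40.50° × sin 34.656° = 0.36931, so δ = +21.673°.
cos H₀ = −tan(-7.0°) tan(+21.673°) = 0.0488, H₀ = 1.5220 rad.
Bracket: H₀ sin φ sin δ + cos φ cos δ sin H₀ = 1.5220×-0.12187×0.36931 + 0.99255×0.92931×0.99881 = -0.068502 + 0.921289 = 0.852787.
Q̄ = (S₀/π) × [bracket] = (1556/π) × 0.852787 = 422.4 W/m².

Q̄ ≈ 422 W/m²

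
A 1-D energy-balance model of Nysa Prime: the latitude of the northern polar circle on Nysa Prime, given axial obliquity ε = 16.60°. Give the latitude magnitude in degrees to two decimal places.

73.40°

The polar circle is the lowest latitude that experiences at least one full rotation of continuous daylight at the northern-summer solstice; it lies at |ϕ| = 90° − ε = 90° − 16.60° = 73.40°.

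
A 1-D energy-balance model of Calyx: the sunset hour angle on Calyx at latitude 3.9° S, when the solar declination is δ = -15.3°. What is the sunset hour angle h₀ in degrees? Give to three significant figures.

cos h₀ = −tan ϕ · tan δ = −tan(-3.9°) × tan(-15.300°) = -0.0187, so h₀ = 1.5894 rad = 91.07°.

h₀ = 91.1°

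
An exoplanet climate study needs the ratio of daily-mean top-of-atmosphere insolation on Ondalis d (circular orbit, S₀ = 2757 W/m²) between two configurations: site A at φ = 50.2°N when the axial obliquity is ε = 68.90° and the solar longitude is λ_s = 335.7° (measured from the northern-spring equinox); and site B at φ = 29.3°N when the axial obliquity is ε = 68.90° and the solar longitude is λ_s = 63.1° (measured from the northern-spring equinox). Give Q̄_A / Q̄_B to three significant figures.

— Configuration A (φ=+50.2°):
Solar declination: sin δ = sin ε · sin λ_s = sin 68.90° × sin 335.7° = -0.38392, so δ = -22.577°.
cos H₀ = −tan(+50.2°) tan(-22.577°) = 0.4990, H₀ = 1.0483 rad.
Bracket: H₀ sin φ sin δ + cos φ cos δ sin H₀ = 1.0483×0.76828×-0.38392 + 0.64011×0.92336×0.86658 = -0.309205 + 0.512194 = 0.202989.
Q̄ = (S₀/π) × [bracket] = (2757/π) × 0.202989 = 178.14 W/m².
— Configuration B (φ=+29.3°):
Solar declination: sin δ = sin ε · sin λ_s = sin 68.90° × sin 63.1° = 0.83201, so δ = +56.305°.
cos H₀ = −tan(+29.3°) tan(+56.305°) = -0.8416, H₀ = 2.5711 rad.
Bracket: H₀ sin φ sin δ + cos φ cos δ sin H₀ = 2.5711×0.48938×0.83201 + 0.87207×0.55477×0.54008 = 1.046872 + 0.261290 = 1.308162.
Q̄ = (S₀/π) × [bracket] = (2757/π) × 1.308162 = 1148.0 W/m².
Ratio Q̄_A / Q̄_B = 178.14 / 1148.0 = 0.1552.

Q̄_A / Q̄_B ≈ 0.155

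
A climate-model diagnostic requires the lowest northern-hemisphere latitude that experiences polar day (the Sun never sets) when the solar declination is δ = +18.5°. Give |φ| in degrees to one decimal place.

Polar day requires cos H₀ = −tan φ tan δ ≤ −1, i.e. tan φ tan δ ≥ 1.
The boundary is |tan φ| · |tan δ| = 1, so |φ| = 90° − |δ| = 90° − 18.5° = 71.5° in the northern hemisphere.

|φ| = 71.5°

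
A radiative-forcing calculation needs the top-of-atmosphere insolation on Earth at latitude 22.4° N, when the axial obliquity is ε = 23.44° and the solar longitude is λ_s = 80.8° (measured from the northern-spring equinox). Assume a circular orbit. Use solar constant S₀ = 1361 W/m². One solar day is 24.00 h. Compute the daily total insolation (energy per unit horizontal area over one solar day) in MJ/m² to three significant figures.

Solar declination: sin δ = sin ε · sin λ_s = sin 23.44° × sin 80.8° = 0.39267, so δ = +23.121°.
cos H₀ = −tan(+22.4°) tan(+23.121°) = -0.1760, H₀ = 1.7477 rad.
Bracket: H₀ sin φ sin δ + cos φ cos δ sin H₀ = 1.7477×0.38107×0.39267 + 0.92455×0.91968×0.98439 = 0.261517 + 0.837017 = 1.098534.
Q̄ = (S₀/π) × [bracket] = (1361/π) × 1.098534 = 475.91 W/m².
Daily total = Q̄ × 24.00 h × 3600 s/h = 475.91 × 24.00 × 3600 / 10⁶ = 41.12 MJ/m².

41.1 MJ/m²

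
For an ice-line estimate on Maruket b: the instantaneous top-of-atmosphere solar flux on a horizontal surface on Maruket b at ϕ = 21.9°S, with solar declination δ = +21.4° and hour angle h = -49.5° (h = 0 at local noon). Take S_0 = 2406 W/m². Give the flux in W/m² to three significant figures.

cos θ_z = sin ϕ sin δ + cos ϕ cos δ cos h = -0.136095 + 0.561037 = 0.424942.
Flux = S_0 · cos θ_z = 2406 × 0.424942 = 1022 W/m².

1.02e+03 W/m²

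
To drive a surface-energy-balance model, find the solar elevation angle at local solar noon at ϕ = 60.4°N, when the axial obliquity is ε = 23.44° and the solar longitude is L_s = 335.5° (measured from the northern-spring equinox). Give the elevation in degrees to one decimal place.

20.1°

Solar declination: sin δ = sin ε · sin L_s = sin 23.44° × sin 335.5° = -0.16496, so δ = -9.495°.
At local noon the hour angle is zero, so the zenith angle equals |ϕ − δ| = |+60.4° − (-9.495°)| = 69.895°.
Elevation = 90° − 69.895° = 20.1°.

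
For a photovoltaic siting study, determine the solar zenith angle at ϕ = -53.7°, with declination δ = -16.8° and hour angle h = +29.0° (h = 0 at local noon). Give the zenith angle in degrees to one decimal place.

θ_z = 43.2°

cos θ_z = sin ϕ sin δ + cos ϕ cos δ cos h = 0.232939 + 0.495687 = 0.728626.
θ_z = arccos(0.728626) = 43.2°.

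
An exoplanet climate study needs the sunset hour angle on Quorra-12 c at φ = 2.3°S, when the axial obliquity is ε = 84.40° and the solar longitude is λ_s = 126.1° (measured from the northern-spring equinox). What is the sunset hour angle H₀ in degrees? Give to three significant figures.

H₀ = 86.9°

Solar declination: sin δ = sin ε · sin λ_s = sin 84.40° × sin 126.1° = 0.80413, so δ = +53.527°.
cos H₀ = −tan φ · tan δ = −tan(-2.3°) × tan(+53.527°) = 0.0543, so H₀ = 1.5164 rad = 86.89°.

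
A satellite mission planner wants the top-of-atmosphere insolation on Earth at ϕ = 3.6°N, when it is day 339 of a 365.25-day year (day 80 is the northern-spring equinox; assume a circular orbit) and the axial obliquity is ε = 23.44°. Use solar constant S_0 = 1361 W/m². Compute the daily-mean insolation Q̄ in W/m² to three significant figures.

Solar longitude: L_s = 360° × (339 − 80)/365.25 = 255.277°.
sin δ = sin 23.44° × sin 255.277° = -0.38473, so δ = -22.627°.
cos h₀ = −tan(+3.6°) tan(-22.627°) = 0.0262, h₀ = 1.5446 rad.
Bracket: h₀ sin ϕ sin δ + cos ϕ cos δ sin h₀ = 1.5446×0.06279×-0.38473 + 0.99803×0.92303×0.99966 = -0.037313 + 0.920898 = 0.883585.
Q̄ = (S_0/π) × [bracket] = (1361/π) × 0.883585 = 382.8 W/m².

Q̄ ≈ 383 W/m²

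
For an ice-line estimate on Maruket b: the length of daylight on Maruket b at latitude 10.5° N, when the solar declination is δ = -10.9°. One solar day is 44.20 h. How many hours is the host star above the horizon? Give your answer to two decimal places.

cos H₀ = −tan φ · tan δ = −tan(+10.5°) × tan(-10.900°) = 0.0357, so H₀ = 1.5351 rad = 87.95°.
Daylight = 2H₀/(2π) × 44.20 h = (1.5351/π) × 44.20 = 21.60 h.

21.60 h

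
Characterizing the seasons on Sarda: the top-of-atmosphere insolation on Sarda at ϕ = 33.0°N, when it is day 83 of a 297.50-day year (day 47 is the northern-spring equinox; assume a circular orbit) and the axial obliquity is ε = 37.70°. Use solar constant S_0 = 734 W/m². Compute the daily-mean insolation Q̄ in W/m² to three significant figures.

Q̄ ≈ 270 W/m²

Solar longitude: L_s = 360° × (83 − 47)/297.50 = 43.563°.
sin δ = sin 37.70° × sin 43.563° = 0.42144, so δ = +24.925°.
cos h₀ = −tan(+33.0°) tan(+24.925°) = -0.3018, h₀ = 1.8774 rad.
Bracket: h₀ sin ϕ sin δ + cos ϕ cos δ sin h₀ = 1.8774×0.54464×0.42144 + 0.83867×0.90686×0.95337 = 0.430925 + 0.725092 = 1.156017.
Q̄ = (S_0/π) × [bracket] = (734/π) × 1.156017 = 270.1 W/m².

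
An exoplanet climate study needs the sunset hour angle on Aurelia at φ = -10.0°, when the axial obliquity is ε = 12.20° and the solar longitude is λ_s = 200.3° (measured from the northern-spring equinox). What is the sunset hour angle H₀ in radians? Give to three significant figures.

Solar declination: sin δ = sin ε · sin λ_s = sin 12.20° × sin 200.3° = -0.07332, so δ = -4.204°.
cos H₀ = −tan φ · tan δ = −tan(-10.0°) × tan(-4.204°) = -0.0130, so H₀ = 1.5838 rad = 90.74°.

H₀ = 1.58 rad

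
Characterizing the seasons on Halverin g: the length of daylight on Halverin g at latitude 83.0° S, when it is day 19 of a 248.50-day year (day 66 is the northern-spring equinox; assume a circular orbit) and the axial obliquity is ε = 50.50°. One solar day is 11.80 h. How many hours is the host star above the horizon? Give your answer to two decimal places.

11.80 h

Solar longitude: L_s = 360° × (19 − 66)/248.50 = -68.089°, i.e. -68.089° + 360° = 291.911°.
sin δ = sin 50.50° × sin 291.911° = -0.71588, so δ = -45.716°.
Sunrise equation: cos h₀ = −tan ϕ · tan δ = -8.3504 ≤ −1, so the host star never sets (polar day) and h₀ = π.
Daylight = 2h₀/(2π) × 11.80 h = (3.1416/π) × 11.80 = 11.80 h.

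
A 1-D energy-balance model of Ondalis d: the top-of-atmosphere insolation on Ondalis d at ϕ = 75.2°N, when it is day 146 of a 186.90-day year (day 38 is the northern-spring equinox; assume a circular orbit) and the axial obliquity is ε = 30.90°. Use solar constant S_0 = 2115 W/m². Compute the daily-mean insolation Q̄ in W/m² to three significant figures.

Solar longitude: L_s = 360° × (146 − 38)/186.90 = 208.026°.
sin δ = sin 30.90° × sin 208.026° = -0.24130, so δ = -13.963°.
cos h₀ = −tan(+75.2°) tan(-13.963°) = 0.9411, h₀ = 0.3450 rad.
Bracket: h₀ sin ϕ sin δ + cos ϕ cos δ sin h₀ = 0.3450×0.96682×-0.24130 + 0.25545×0.97045×0.33819 = -0.080486 + 0.083838 = 0.003352.
Q̄ = (S_0/π) × [bracket] = (2115/π) × 0.003352 = 2.257 W/m².

Q̄ ≈ 2.26 W/m²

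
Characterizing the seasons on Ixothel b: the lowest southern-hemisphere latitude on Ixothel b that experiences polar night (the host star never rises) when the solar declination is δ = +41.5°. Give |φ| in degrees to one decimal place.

|φ| = 48.5°

Polar night requires cos H₀ = −tan φ tan δ ≥ 1, i.e. tan φ tan δ ≤ −1.
The boundary is |tan φ| · |tan δ| = 1, so |φ| = 90° − |δ| = 90° − 41.5° = 48.5° in the southern hemisphere.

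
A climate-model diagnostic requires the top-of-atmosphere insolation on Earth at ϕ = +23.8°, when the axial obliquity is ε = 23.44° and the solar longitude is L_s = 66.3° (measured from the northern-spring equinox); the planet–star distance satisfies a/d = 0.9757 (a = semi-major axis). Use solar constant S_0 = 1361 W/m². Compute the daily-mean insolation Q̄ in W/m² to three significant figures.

Q̄ ≈ 452 W/m²

Solar declination: sin δ = sin ε · sin L_s = sin 23.44° × sin 66.3° = 0.36424, so δ = +21.361°.
cos h₀ = −tan(+23.8°) tan(+21.361°) = -0.1725, h₀ = 1.7442 rad.
Bracket: h₀ sin ϕ sin δ + cos ϕ cos δ sin h₀ = 1.7442×0.40355×0.36424 + 0.91496×0.93131×0.98501 = 0.256378 + 0.839338 = 1.095716.
Inverse-square distance factor (a/d)² = 0.9757² = 0.951990.
Q̄ = (S_0/π) × 0.951990 × [bracket] = (1361/π) × 0.951990 × 1.095716 = 451.9 W/m².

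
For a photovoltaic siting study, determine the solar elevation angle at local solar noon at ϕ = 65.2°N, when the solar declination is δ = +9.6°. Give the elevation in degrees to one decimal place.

34.4°

At local noon the hour angle is zero, so the zenith angle equals |ϕ − δ| = |+65.2° − (+9.600°)| = 55.600°.
Elevation = 90° − 55.600° = 34.4°.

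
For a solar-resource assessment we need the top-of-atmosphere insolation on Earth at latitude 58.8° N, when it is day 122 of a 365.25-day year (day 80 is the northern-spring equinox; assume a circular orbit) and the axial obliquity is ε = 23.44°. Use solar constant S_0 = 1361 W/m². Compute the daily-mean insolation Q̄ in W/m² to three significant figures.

Solar longitude: L_s = 360° × (122 − 80)/365.25 = 41.396°.
sin δ = sin 23.44° × sin 41.396° = 0.26304, so δ = +15.251°.
cos h₀ = −tan(+58.8°) tan(+15.251°) = -0.4502, h₀ = 2.0378 rad.
Bracket: h₀ sin ϕ sin δ + cos ϕ cos δ sin h₀ = 2.0378×0.85536×0.26304 + 0.51803×0.96478×0.89293 = 0.458493 + 0.446273 = 0.904766.
Q̄ = (S_0/π) × [bracket] = (1361/π) × 0.904766 = 392.0 W/m².

Q̄ ≈ 392 W/m²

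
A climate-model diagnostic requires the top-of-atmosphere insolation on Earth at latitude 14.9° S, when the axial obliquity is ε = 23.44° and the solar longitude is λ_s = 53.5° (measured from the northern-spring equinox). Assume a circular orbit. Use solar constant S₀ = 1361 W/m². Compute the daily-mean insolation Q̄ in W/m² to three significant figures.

Q̄ ≈ 342 W/m²

Solar declination: sin δ = sin ε · sin λ_s = sin 23.44° × sin 53.5° = 0.31977, so δ = +18.649°.
cos H₀ = −tan(-14.9°) tan(+18.649°) = 0.0898, H₀ = 1.4809 rad.
Bracket: H₀ sin φ sin δ + cos φ cos δ sin H₀ = 1.4809×-0.25713×0.31977 + 0.96638×0.94750×0.99596 = -0.121763 + 0.911946 = 0.790183.
Q̄ = (S₀/π) × [bracket] = (1361/π) × 0.790183 = 342.3 W/m².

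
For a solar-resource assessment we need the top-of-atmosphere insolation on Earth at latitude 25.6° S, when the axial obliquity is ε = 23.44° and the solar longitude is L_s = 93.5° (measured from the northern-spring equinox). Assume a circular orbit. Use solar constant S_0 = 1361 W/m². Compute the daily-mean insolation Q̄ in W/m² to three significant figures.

Solar declination: sin δ = sin ε · sin L_s = sin 23.44° × sin 93.5° = 0.39705, so δ = +23.394°.
cos h₀ = −tan(-25.6°) tan(+23.394°) = 0.2073, h₀ = 1.3620 rad.
Bracket: h₀ sin ϕ sin δ + cos ϕ cos δ sin h₀ = 1.3620×-0.43209×0.39705 + 0.90183×0.91780×0.97828 = -0.233667 + 0.809722 = 0.576055.
Q̄ = (S_0/π) × [bracket] = (1361/π) × 0.576055 = 249.6 W/m².

Q̄ ≈ 250 W/m²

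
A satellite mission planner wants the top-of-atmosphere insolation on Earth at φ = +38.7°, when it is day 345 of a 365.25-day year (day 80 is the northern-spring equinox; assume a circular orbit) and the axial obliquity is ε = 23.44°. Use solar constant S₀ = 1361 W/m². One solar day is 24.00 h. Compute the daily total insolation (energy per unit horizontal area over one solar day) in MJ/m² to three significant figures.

14.0 MJ/m²

Solar longitude: λ_s = 360° × (345 − 80)/365.25 = 261.191°.
sin δ = sin 23.44° × sin 261.191° = -0.39310, so δ = -23.147°.
cos H₀ = −tan(+38.7°) tan(-23.147°) = 0.3425, H₀ = 1.2212 rad.
Bracket: H₀ sin φ sin δ + cos φ cos δ sin H₀ = 1.2212×0.62524×-0.39310 + 0.78043×0.91950×0.93952 = -0.300149 + 0.674205 = 0.374056.
Q̄ = (S₀/π) × [bracket] = (1361/π) × 0.374056 = 162.05 W/m².
Daily total = Q̄ × 24.00 h × 3600 s/h = 162.05 × 24.00 × 3600 / 10⁶ = 14.00 MJ/m².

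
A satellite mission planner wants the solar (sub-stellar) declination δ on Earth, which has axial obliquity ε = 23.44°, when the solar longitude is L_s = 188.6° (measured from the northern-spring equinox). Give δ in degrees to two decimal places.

δ = -3.41°

sin δ = sin ε · sin L_s = sin 23.44° × sin 188.6° = -0.059483.
δ = arcsin(-0.059483) = -3.41°.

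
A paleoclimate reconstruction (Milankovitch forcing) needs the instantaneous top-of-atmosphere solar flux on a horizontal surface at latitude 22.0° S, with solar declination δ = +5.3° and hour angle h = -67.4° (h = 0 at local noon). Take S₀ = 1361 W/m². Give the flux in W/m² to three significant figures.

436 W/m²

cos θ_z = sin φ sin δ + cos φ cos δ cos h = -0.034603 + 0.354789 = 0.320186.
Flux = S₀ · cos θ_z = 1361 × 0.320186 = 435.8 W/m².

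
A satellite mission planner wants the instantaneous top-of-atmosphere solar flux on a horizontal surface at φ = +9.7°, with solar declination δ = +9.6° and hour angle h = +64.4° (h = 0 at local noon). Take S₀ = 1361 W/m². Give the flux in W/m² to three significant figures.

cos θ_z = sin φ sin δ + cos φ cos δ cos h = 0.028099 + 0.419944 = 0.448043.
Flux = S₀ · cos θ_z = 1361 × 0.448043 = 609.8 W/m².

610 W/m²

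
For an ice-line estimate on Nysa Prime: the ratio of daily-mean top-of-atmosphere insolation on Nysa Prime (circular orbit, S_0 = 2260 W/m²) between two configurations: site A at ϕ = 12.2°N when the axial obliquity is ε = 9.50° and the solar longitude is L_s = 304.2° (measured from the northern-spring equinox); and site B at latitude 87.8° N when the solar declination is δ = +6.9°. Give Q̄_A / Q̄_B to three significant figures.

— Configuration A (ϕ=+12.2°):
Solar declination: sin δ = sin ε · sin L_s = sin 9.50° × sin 304.2° = -0.13651, so δ = -7.846°.
cos h₀ = −tan(+12.2°) tan(-7.846°) = 0.0298, h₀ = 1.5410 rad.
Bracket: h₀ sin ϕ sin δ + cos ϕ cos δ sin h₀ = 1.5410×0.21132×-0.13651 + 0.97742×0.99064×0.99956 = -0.044454 + 0.967845 = 0.923391.
Q̄ = (S_0/π) × [bracket] = (2260/π) × 0.923391 = 664.27 W/m².
— Configuration B (ϕ=+87.8°):
cos h₀ = −tan(+87.8°) tan(+6.900°) = -3.1501 ≤ −1 ⇒ polar day, h₀ = π.
Bracket: h₀ sin ϕ sin δ + cos ϕ cos δ sin h₀ = 3.1416×0.99926×0.12014 + 0.03839×0.99276×0.00000 = 0.377153 + 0.000000 = 0.377153.
Q̄ = (S_0/π) × [bracket] = (2260/π) × 0.377153 = 271.32 W/m².
Ratio Q̄_A / Q̄_B = 664.27 / 271.32 = 2.448.

Q̄_A / Q̄_B ≈ 2.45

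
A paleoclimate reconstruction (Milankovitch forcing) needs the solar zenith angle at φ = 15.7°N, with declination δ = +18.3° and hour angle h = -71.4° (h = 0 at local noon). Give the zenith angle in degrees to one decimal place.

θ_z = 67.9°

cos θ_z = sin φ sin δ + cos φ cos δ cos h = 0.084966 + 0.291530 = 0.376496.
θ_z = arccos(0.376496) = 67.9°.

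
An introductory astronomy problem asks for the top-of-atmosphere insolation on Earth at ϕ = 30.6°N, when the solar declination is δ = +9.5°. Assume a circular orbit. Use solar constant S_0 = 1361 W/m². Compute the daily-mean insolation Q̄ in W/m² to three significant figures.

Q̄ ≈ 427 W/m²

cos h₀ = −tan(+30.6°) tan(+9.500°) = -0.0990, h₀ = 1.6699 rad.
Bracket: h₀ sin ϕ sin δ + cos ϕ cos δ sin h₀ = 1.6699×0.50904×0.16505 + 0.86074×0.98629×0.99509 = 0.140300 + 0.844771 = 0.985071.
Q̄ = (S_0/π) × [bracket] = (1361/π) × 0.985071 = 426.8 W/m².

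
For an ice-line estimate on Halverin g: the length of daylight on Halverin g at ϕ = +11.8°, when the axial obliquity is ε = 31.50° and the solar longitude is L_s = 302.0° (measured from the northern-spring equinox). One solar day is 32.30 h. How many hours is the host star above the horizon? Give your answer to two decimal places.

15.09 h

Solar declination: sin δ = sin ε · sin L_s = sin 31.50° × sin 302.0° = -0.44310, so δ = -26.302°.
cos h₀ = −tan ϕ · tan δ = −tan(+11.8°) × tan(-26.302°) = 0.1033, so h₀ = 1.4674 rad = 84.07°.
Daylight = 2h₀/(2π) × 32.30 h = (1.4674/π) × 32.30 = 15.09 h.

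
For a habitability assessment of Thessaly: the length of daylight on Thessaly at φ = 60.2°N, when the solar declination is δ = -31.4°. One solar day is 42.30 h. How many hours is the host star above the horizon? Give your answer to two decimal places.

0.00 h

cos H₀ = −tan φ · tan δ = 1.0658 ≥ 1, so the host star never rises (polar night) and H₀ = 0.
Daylight = 2H₀/(2π) × 42.30 h = (0.0000/π) × 42.30 = 0.00 h.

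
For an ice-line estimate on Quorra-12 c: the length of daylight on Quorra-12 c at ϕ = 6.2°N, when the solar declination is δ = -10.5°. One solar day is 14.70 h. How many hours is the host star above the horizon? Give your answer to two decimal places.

7.26 h

cos h₀ = −tan ϕ · tan δ = −tan(+6.2°) × tan(-10.500°) = 0.0201, so h₀ = 1.5507 rad = 88.85°.
Daylight = 2h₀/(2π) × 14.70 h = (1.5507/π) × 14.70 = 7.26 h.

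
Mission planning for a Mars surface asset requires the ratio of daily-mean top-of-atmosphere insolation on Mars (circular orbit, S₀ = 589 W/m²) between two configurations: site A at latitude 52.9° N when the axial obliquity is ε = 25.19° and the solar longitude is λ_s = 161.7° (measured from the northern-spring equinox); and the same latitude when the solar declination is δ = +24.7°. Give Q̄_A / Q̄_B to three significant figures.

— Configuration A (φ=+52.9°):
Solar declination: sin δ = sin ε · sin λ_s = sin 25.19° × sin 161.7° = 0.13364, so δ = +7.680°.
cos H₀ = −tan(+52.9°) tan(+7.680°) = -0.1783, H₀ = 1.7501 rad.
Bracket: H₀ sin φ sin δ + cos φ cos δ sin H₀ = 1.7501×0.79758×0.13364 + 0.60321×0.99103×0.98398 = 0.186541 + 0.588222 = 0.774763.
Q̄ = (S₀/π) × [bracket] = (589/π) × 0.774763 = 145.26 W/m².
— Configuration B (φ=+52.9°):
cos H₀ = −tan(+52.9°) tan(+24.700°) = -0.6082, H₀ = 2.2245 rad.
Bracket: H₀ sin φ sin δ + cos φ cos δ sin H₀ = 2.2245×0.79758×0.41787 + 0.60321×0.90851×0.79381 = 0.741392 + 0.435026 = 1.176418.
Q̄ = (S₀/π) × [bracket] = (589/π) × 1.176418 = 220.56 W/m².
Ratio Q̄_A / Q̄_B = 145.26 / 220.56 = 0.6586.

Q̄_A / Q̄_B ≈ 0.659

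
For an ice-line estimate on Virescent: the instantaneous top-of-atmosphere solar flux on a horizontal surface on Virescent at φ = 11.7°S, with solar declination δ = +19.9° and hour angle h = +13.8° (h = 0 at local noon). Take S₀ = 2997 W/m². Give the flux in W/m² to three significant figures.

cos θ_z = sin φ sin δ + cos φ cos δ cos h = -0.069025 + 0.894173 = 0.825148.
Flux = S₀ · cos θ_z = 2997 × 0.825148 = 2473 W/m².

2.47e+03 W/m²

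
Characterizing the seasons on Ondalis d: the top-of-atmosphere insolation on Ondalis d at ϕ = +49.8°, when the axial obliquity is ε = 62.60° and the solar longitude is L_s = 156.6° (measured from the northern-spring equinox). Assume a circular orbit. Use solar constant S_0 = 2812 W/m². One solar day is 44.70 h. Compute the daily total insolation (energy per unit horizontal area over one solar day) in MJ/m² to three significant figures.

Solar declination: sin δ = sin ε · sin L_s = sin 62.60° × sin 156.6° = 0.35259, so δ = +20.646°.
cos h₀ = −tan(+49.8°) tan(+20.646°) = -0.4459, h₀ = 2.0329 rad.
Bracket: h₀ sin ϕ sin δ + cos ϕ cos δ sin h₀ = 2.0329×0.76380×0.35259 + 0.64546×0.93578×0.89510 = 0.547477 + 0.540648 = 1.088125.
Q̄ = (S_0/π) × [bracket] = (2812/π) × 1.088125 = 973.97 W/m².
Daily total = Q̄ × 44.70 h × 3600 s/h = 973.97 × 44.70 × 3600 / 10⁶ = 156.7 MJ/m².

157 MJ/m²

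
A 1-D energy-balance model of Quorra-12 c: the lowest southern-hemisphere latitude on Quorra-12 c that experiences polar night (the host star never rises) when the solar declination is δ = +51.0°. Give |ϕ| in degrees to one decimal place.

Polar night requires cos h₀ = −tan ϕ tan δ ≥ 1, i.e. tan ϕ tan δ ≤ −1.
The boundary is |tan ϕ| · |tan δ| = 1, so |ϕ| = 90° − |δ| = 90° − 51.0° = 39.0° in the southern hemisphere.

|ϕ| = 39.0°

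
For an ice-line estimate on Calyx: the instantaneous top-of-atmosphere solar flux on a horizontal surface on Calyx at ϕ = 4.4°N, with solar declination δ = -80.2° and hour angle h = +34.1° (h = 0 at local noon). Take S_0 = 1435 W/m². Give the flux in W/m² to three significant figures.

cos θ_z = sin ϕ sin δ + cos ϕ cos δ cos h = -0.075600 + 0.140528 = 0.064928.
Flux = S_0 · cos θ_z = 1435 × 0.064928 = 93.17 W/m².

93.2 W/m²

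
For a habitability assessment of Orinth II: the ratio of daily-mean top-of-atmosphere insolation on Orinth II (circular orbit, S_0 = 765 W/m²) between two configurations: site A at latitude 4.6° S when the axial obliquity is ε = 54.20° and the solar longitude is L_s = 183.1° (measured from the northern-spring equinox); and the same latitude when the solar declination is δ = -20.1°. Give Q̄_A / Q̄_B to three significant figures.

— Configuration A (ϕ=-4.6°):
Solar declination: sin δ = sin ε · sin L_s = sin 54.20° × sin 183.1° = -0.04386, so δ = -2.514°.
cos h₀ = −tan(-4.6°) tan(-2.514°) = -0.0035, h₀ = 1.5743 rad.
Bracket: h₀ sin ϕ sin δ + cos ϕ cos δ sin h₀ = 1.5743×-0.08020×-0.04386 + 0.99678×0.99904×0.99999 = 0.005538 + 0.995813 = 1.001351.
Q̄ = (S_0/π) × [bracket] = (765/π) × 1.001351 = 243.84 W/m².
— Configuration B (ϕ=-4.6°):
cos h₀ = −tan(-4.6°) tan(-20.100°) = -0.0294, h₀ = 1.6002 rad.
Bracket: h₀ sin ϕ sin δ + cos ϕ cos δ sin h₀ = 1.6002×-0.08020×-0.34366 + 0.99678×0.93909×0.99957 = 0.044104 + 0.935664 = 0.979768.
Q̄ = (S_0/π) × [bracket] = (765/π) × 0.979768 = 238.58 W/m².
Ratio Q̄_A / Q̄_B = 243.84 / 238.58 = 1.022.

Q̄_A / Q̄_B ≈ 1.02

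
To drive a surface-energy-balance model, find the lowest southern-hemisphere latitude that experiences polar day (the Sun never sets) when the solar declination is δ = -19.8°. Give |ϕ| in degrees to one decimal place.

|ϕ| = 70.2°

Polar day requires cos h₀ = −tan ϕ tan δ ≤ −1, i.e. tan ϕ tan δ ≥ 1.
The boundary is |tan ϕ| · |tan δ| = 1, so |ϕ| = 90° − |δ| = 90° − 19.8° = 70.2° in the southern hemisphere.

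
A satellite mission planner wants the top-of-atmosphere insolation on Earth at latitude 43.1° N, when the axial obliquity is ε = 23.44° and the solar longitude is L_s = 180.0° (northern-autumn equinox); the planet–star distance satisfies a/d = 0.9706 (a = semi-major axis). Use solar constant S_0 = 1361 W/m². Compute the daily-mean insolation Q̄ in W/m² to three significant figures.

Q̄ ≈ 298 W/m²

Solar declination: sin δ = sin ε · sin L_s = sin 23.44° × sin 180.0° = 0.00000, so δ = +0.000°.
cos h₀ = −tan(+43.1°) tan(+0.000°) = -0.0000, h₀ = 1.5708 rad.
Bracket: h₀ sin ϕ sin δ + cos ϕ cos δ sin h₀ = 1.5708×0.68327×0.00000 + 0.73016×1.00000×1.00000 = 0.000000 + 0.730160 = 0.730160.
Inverse-square distance factor (a/d)² = 0.9706² = 0.942064.
Q̄ = (S_0/π) × 0.942064 × [bracket] = (1361/π) × 0.942064 × 0.730160 = 298.0 W/m².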